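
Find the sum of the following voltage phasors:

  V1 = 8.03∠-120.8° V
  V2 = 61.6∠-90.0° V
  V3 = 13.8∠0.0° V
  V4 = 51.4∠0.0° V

Step 1 — Convert each phasor to rectangular form:
  V1 = 8.03·(cos(-120.8°) + j·sin(-120.8°)) = -4.112 - j6.897 V
  V2 = 61.6·(cos(-90.0°) + j·sin(-90.0°)) = 0 - j61.6 V
  V3 = 13.8·(cos(0.0°) + j·sin(0.0°)) = 13.8 V
  V4 = 51.4·(cos(0.0°) + j·sin(0.0°)) = 51.4 V
Step 2 — Sum components: V_total = 61.09 - j68.5 V.
Step 3 — Convert to polar: |V_total| = 91.78 V, ∠V_total = -48.3°.

V_total = 91.78∠-48.3° V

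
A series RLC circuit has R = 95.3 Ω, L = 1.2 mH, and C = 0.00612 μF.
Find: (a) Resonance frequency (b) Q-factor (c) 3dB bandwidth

Step 1 — Resonance condition Im(Z)=0 gives ω₀ = 1/√(LC).
Step 2 — ω₀ = 1/√(0.0012·6.12e-09) = 3.69e+05 rad/s.
Step 3 — f₀ = ω₀/(2π) = 5.873e+04 Hz.
Step 4 — Series Q: Q = ω₀L/R = 3.69e+05·0.0012/95.3 = 4.646.
Step 5 — 3dB bandwidth: Δω = ω₀/Q = 7.942e+04 rad/s; BW = Δω/(2π) = 1.264e+04 Hz.

(a) f₀ = 5.873e+04 Hz  (b) Q = 4.646  (c) BW = 1.264e+04 Hz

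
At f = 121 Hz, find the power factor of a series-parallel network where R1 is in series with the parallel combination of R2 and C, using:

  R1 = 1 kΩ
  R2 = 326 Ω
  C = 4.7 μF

Step 1 — Angular frequency: ω = 2π·f = 2π·121 = 760.3 rad/s.
Step 2 — Component impedances:
  R1: Z = R = 1000 Ω
  R2: Z = R = 326 Ω
  C: Z = 1/(jωC) = -j/(ω·C) = 0 - j279.9 Ω
Step 3 — Parallel branch: R2 || C = 1/(1/R2 + 1/C) = 138.3 - j161.1 Ω.
Step 4 — Series with R1: Z_total = R1 + (R2 || C) = 1138 - j161.1 Ω = 1150∠-8.1° Ω.
Step 5 — Power factor: PF = cos(φ) = Re(Z)/|Z| = 1138.3/1149.7 = 0.9901.
Step 6 — Type: Im(Z) = -161.1 ⇒ leading (phase φ = -8.1°).

PF = 0.9901 (leading, φ = -8.1°)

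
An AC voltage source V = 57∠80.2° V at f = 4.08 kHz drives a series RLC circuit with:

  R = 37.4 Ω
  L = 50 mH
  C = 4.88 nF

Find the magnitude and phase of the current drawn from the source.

Step 1 — Angular frequency: ω = 2π·f = 2π·4080 = 2.564e+04 rad/s.
Step 2 — Component impedances:
  R: Z = R = 37.4 Ω
  L: Z = jωL = j·2.564e+04·0.05 = 0 + j1282 Ω
  C: Z = 1/(jωC) = -j/(ω·C) = 0 - j7994 Ω
Step 3 — Series combination: Z_total = R + L + C = 37.4 - j6712 Ω = 6712∠-89.7° Ω.
Step 4 — Source phasor: V = 57∠80.2° V = 9.702 + j56.17 V.
Step 5 — Ohm's law: I = V / Z_total = (9.702 + j56.17) / (37.4 - j6712) = -0.00836 + j0.001492 A.
Step 6 — Convert to polar: |I| = 0.008492 A, ∠I = 169.9°.

I = 0.008492∠169.9° A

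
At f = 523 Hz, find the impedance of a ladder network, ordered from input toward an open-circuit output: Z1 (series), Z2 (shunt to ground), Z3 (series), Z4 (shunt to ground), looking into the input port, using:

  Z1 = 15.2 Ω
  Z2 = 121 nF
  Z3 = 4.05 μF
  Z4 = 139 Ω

Step 1 — Angular frequency: ω = 2π·f = 2π·523 = 3286 rad/s.
Step 2 — Component impedances:
  Z1: Z = R = 15.2 Ω
  Z2: Z = 1/(jωC) = -j/(ω·C) = 0 - j2515 Ω
  Z3: Z = 1/(jωC) = -j/(ω·C) = 0 - j75.14 Ω
  Z4: Z = R = 139 Ω
Step 3 — Ladder network (open output): work backward from the far end, alternating series and parallel combinations. Z_in = 145.9 - j79.97 Ω = 166.4∠-28.7° Ω.

Z = 145.9 - j79.97 Ω = 166.4∠-28.7° Ω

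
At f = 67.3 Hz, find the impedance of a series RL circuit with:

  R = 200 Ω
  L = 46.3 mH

Step 1 — Angular frequency: ω = 2π·f = 2π·67.3 = 422.9 rad/s.
Step 2 — Component impedances:
  R: Z = R = 200 Ω
  L: Z = jωL = j·422.9·0.0463 = 0 + j19.58 Ω
Step 3 — Series combination: Z_total = R + L = 200 + j19.58 Ω = 201∠5.6° Ω.

Z = 200 + j19.58 Ω = 201∠5.6° Ω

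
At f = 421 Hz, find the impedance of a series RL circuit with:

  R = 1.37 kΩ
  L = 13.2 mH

Step 1 — Angular frequency: ω = 2π·f = 2π·421 = 2645 rad/s.
Step 2 — Component impedances:
  R: Z = R = 1370 Ω
  L: Z = jωL = j·2645·0.0132 = 0 + j34.92 Ω
Step 3 — Series combination: Z_total = R + L = 1370 + j34.92 Ω = 1370∠1.5° Ω.

Z = 1370 + j34.92 Ω = 1370∠1.5° Ω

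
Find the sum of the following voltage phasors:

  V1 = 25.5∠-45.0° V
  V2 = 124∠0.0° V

Step 1 — Convert each phasor to rectangular form:
  V1 = 25.5·(cos(-45.0°) + j·sin(-45.0°)) = 18.03 - j18.03 V
  V2 = 124·(cos(0.0°) + j·sin(0.0°)) = 124 V
Step 2 — Sum components: V_total = 142 - j18.03 V.
Step 3 — Convert to polar: |V_total| = 143.2 V, ∠V_total = -7.2°.

V_total = 143.2∠-7.2° V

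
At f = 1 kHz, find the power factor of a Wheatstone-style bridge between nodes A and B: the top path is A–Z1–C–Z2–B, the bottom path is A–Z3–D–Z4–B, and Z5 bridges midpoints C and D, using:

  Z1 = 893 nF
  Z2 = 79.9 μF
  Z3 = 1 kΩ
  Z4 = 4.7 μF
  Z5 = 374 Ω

Step 1 — Angular frequency: ω = 2π·f = 2π·1000 = 6283 rad/s.
Step 2 — Component impedances:
  Z1: Z = 1/(jωC) = -j/(ω·C) = 0 - j178.2 Ω
  Z2: Z = 1/(jωC) = -j/(ω·C) = 0 - j1.992 Ω
  Z3: Z = R = 1000 Ω
  Z4: Z = 1/(jωC) = -j/(ω·C) = 0 - j33.86 Ω
  Z5: Z = R = 374 Ω
Step 3 — Bridge requires nodal analysis (the Z5 bridge couples midpoints C and D, so the two paths cannot be reduced to a simple series/parallel combination). Setting node B to ground and injecting 1 A at node A, the 3-node admittance system at A, C, D solves to V_A = Z_AB = 30.95 - j173.6 Ω = 176.3∠-79.9° Ω.
Step 4 — Power factor: PF = cos(φ) = Re(Z)/|Z| = 30.95/176.3 = 0.1756.
Step 5 — Type: Im(Z) = -173.6 ⇒ leading (phase φ = -79.9°).

PF = 0.1756 (leading, φ = -79.9°)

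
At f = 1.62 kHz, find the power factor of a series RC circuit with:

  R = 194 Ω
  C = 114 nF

Step 1 — Angular frequency: ω = 2π·f = 2π·1620 = 1.018e+04 rad/s.
Step 2 — Component impedances:
  R: Z = R = 194 Ω
  C: Z = 1/(jωC) = -j/(ω·C) = 0 - j861.8 Ω
Step 3 — Series combination: Z_total = R + C = 194 - j861.8 Ω = 883.4∠-77.3° Ω.
Step 4 — Power factor: PF = cos(φ) = Re(Z)/|Z| = 194/883.4 = 0.2196.
Step 5 — Type: Im(Z) = -861.8 ⇒ leading (phase φ = -77.3°).

PF = 0.2196 (leading, φ = -77.3°)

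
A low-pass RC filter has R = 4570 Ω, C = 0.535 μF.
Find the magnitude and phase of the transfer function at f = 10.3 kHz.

Step 1 — Angular frequency: ω = 2π·1.03e+04 = 6.472e+04 rad/s.
Step 2 — Transfer function: H(jω) = 1/(1 + jωRC).
Step 3 — Denominator: 1 + jωRC = 1 + j·6.472e+04·4570·5.35e-07 = 1 + j158.2.
Step 4 — H = 3.994e-05 - j0.00632.
Step 5 — Magnitude: |H| = 0.00632 (-44.0 dB); phase: φ = -89.6°.

|H| = 0.00632 (-44.0 dB), φ = -89.6°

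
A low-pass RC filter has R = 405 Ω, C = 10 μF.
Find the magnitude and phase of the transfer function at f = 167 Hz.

Step 1 — Angular frequency: ω = 2π·167 = 1049 rad/s.
Step 2 — Transfer function: H(jω) = 1/(1 + jωRC).
Step 3 — Denominator: 1 + jωRC = 1 + j·1049·405·1e-05 = 1 + j4.25.
Step 4 — H = 0.05247 - j0.223.
Step 5 — Magnitude: |H| = 0.2291 (-12.8 dB); phase: φ = -76.8°.

|H| = 0.2291 (-12.8 dB), φ = -76.8°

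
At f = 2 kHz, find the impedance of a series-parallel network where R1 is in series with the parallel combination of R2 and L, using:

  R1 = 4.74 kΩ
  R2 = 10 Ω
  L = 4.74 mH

Step 1 — Angular frequency: ω = 2π·f = 2π·2000 = 1.257e+04 rad/s.
Step 2 — Component impedances:
  R1: Z = R = 4740 Ω
  R2: Z = R = 10 Ω
  L: Z = jωL = j·1.257e+04·0.00474 = 0 + j59.56 Ω
Step 3 — Parallel branch: R2 || L = 1/(1/R2 + 1/L) = 9.726 + j1.633 Ω.
Step 4 — Series with R1: Z_total = R1 + (R2 || L) = 4750 + j1.633 Ω = 4750∠0.0° Ω.

Z = 4750 + j1.633 Ω = 4750∠0.0° Ω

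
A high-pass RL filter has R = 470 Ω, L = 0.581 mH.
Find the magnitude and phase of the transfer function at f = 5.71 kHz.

Step 1 — Angular frequency: ω = 2π·5710 = 3.588e+04 rad/s.
Step 2 — Transfer function: H(jω) = jωL/(R + jωL).
Step 3 — Numerator jωL = j·20.84; denominator R + jωL = 470 + j20.84.
Step 4 — H = 0.001963 + j0.04426.
Step 5 — Magnitude: |H| = 0.04431 (-27.1 dB); phase: φ = 87.5°.

|H| = 0.04431 (-27.1 dB), φ = 87.5°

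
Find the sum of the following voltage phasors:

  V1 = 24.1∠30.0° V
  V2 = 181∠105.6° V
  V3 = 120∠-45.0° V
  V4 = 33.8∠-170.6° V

Step 1 — Convert each phasor to rectangular form:
  V1 = 24.1·(cos(30.0°) + j·sin(30.0°)) = 20.87 + j12.05 V
  V2 = 181·(cos(105.6°) + j·sin(105.6°)) = -48.67 + j174.3 V
  V3 = 120·(cos(-45.0°) + j·sin(-45.0°)) = 84.85 - j84.85 V
  V4 = 33.8·(cos(-170.6°) + j·sin(-170.6°)) = -33.35 - j5.52 V
Step 2 — Sum components: V_total = 23.7 + j96.01 V.
Step 3 — Convert to polar: |V_total| = 98.89 V, ∠V_total = 76.1°.

V_total = 98.89∠76.1° V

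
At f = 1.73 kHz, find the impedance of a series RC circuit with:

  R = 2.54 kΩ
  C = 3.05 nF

Step 1 — Angular frequency: ω = 2π·f = 2π·1730 = 1.087e+04 rad/s.
Step 2 — Component impedances:
  R: Z = R = 2540 Ω
  C: Z = 1/(jωC) = -j/(ω·C) = 0 - j3.016e+04 Ω
Step 3 — Series combination: Z_total = R + C = 2540 - j3.016e+04 Ω = 3.027e+04∠-85.2° Ω.

Z = 2540 - j3.016e+04 Ω = 3.027e+04∠-85.2° Ω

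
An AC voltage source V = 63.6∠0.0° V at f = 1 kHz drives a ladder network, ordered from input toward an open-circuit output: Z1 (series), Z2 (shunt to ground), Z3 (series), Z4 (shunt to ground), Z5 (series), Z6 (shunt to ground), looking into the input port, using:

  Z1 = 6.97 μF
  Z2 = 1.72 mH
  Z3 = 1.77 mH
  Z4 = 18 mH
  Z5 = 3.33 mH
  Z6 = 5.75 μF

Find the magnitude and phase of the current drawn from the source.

Step 1 — Angular frequency: ω = 2π·f = 2π·1000 = 6283 rad/s.
Step 2 — Component impedances:
  Z1: Z = 1/(jωC) = -j/(ω·C) = 0 - j22.83 Ω
  Z2: Z = jωL = j·6283·0.00172 = 0 + j10.81 Ω
  Z3: Z = jωL = j·6283·0.00177 = 0 + j11.12 Ω
  Z4: Z = jωL = j·6283·0.018 = 0 + j113.1 Ω
  Z5: Z = jωL = j·6283·0.00333 = 0 + j20.92 Ω
  Z6: Z = 1/(jωC) = -j/(ω·C) = 0 - j27.68 Ω
Step 3 — Ladder network (open output): work backward from the far end, alternating series and parallel combinations. Z_in = 0 - j19.95 Ω = 19.95∠-90.0° Ω.
Step 4 — Source phasor: V = 63.6∠0.0° V = 63.6 V.
Step 5 — Ohm's law: I = V / Z_total = (63.6) / (0 - j19.95) = 0 + j3.188 A.
Step 6 — Convert to polar: |I| = 3.188 A, ∠I = 90.0°.

I = 3.188∠90.0° A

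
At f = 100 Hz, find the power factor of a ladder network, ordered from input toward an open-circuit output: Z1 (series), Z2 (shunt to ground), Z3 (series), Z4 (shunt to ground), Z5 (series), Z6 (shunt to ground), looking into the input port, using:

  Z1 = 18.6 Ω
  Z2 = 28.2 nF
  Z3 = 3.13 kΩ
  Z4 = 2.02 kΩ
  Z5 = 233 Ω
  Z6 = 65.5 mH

Step 1 — Angular frequency: ω = 2π·f = 2π·100 = 628.3 rad/s.
Step 2 — Component impedances:
  Z1: Z = R = 18.6 Ω
  Z2: Z = 1/(jωC) = -j/(ω·C) = 0 - j5.644e+04 Ω
  Z3: Z = R = 3130 Ω
  Z4: Z = R = 2020 Ω
  Z5: Z = R = 233 Ω
  Z6: Z = jωL = j·628.3·0.0655 = 0 + j41.15 Ω
Step 3 — Ladder network (open output): work backward from the far end, alternating series and parallel combinations. Z_in = 3350 - j164.2 Ω = 3354∠-2.8° Ω.
Step 4 — Power factor: PF = cos(φ) = Re(Z)/|Z| = 3350/3354 = 0.9988.
Step 5 — Type: Im(Z) = -164.2 ⇒ leading (phase φ = -2.8°).

PF = 0.9988 (leading, φ = -2.8°)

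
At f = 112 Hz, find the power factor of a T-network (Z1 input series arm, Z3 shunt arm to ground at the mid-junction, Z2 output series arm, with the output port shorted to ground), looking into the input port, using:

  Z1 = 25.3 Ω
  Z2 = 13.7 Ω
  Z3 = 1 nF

Step 1 — Angular frequency: ω = 2π·f = 2π·112 = 703.7 rad/s.
Step 2 — Component impedances:
  Z1: Z = R = 25.3 Ω
  Z2: Z = R = 13.7 Ω
  Z3: Z = 1/(jωC) = -j/(ω·C) = 0 - j1.421e+06 Ω
Step 3 — With the output port shorted to ground, the output series arm Z2 runs from the junction to ground; the shunt arm Z3 also runs from the junction to ground. They appear in parallel: Z3 || Z2 = 13.7 - j0.0001321 Ω.
Step 4 — Series with input arm Z1: Z_in = Z1 + (Z3 || Z2) = 39 - j0.0001321 Ω = 39∠-0.0° Ω.
Step 5 — Power factor: PF = cos(φ) = Re(Z)/|Z| = 39/39 = 1.
Step 6 — Type: Im(Z) = -0.0001321 ⇒ leading (phase φ = -0.0°).

PF = 1 (leading, φ = -0.0°)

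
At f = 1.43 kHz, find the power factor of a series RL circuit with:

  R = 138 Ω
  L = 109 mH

Step 1 — Angular frequency: ω = 2π·f = 2π·1430 = 8985 rad/s.
Step 2 — Component impedances:
  R: Z = R = 138 Ω
  L: Z = jωL = j·8985·0.109 = 0 + j979.4 Ω
Step 3 — Series combination: Z_total = R + L = 138 + j979.4 Ω = 989∠82.0° Ω.
Step 4 — Power factor: PF = cos(φ) = Re(Z)/|Z| = 138/989 = 0.1395.
Step 5 — Type: Im(Z) = 979.4 ⇒ lagging (phase φ = 82.0°).

PF = 0.1395 (lagging, φ = 82.0°)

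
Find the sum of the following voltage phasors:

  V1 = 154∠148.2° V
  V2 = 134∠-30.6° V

Step 1 — Convert each phasor to rectangular form:
  V1 = 154·(cos(148.2°) + j·sin(148.2°)) = -130.9 + j81.15 V
  V2 = 134·(cos(-30.6°) + j·sin(-30.6°)) = 115.3 - j68.21 V
Step 2 — Sum components: V_total = -15.54 + j12.94 V.
Step 3 — Convert to polar: |V_total| = 20.23 V, ∠V_total = 140.2°.

V_total = 20.23∠140.2° V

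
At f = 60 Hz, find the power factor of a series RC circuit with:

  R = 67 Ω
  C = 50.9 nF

Step 1 — Angular frequency: ω = 2π·f = 2π·60 = 377 rad/s.
Step 2 — Component impedances:
  R: Z = R = 67 Ω
  C: Z = 1/(jωC) = -j/(ω·C) = 0 - j5.211e+04 Ω
Step 3 — Series combination: Z_total = R + C = 67 - j5.211e+04 Ω = 5.211e+04∠-89.9° Ω.
Step 4 — Power factor: PF = cos(φ) = Re(Z)/|Z| = 67/5.211e+04 = 0.001286.
Step 5 — Type: Im(Z) = -5.211e+04 ⇒ leading (phase φ = -89.9°).

PF = 0.001286 (leading, φ = -89.9°)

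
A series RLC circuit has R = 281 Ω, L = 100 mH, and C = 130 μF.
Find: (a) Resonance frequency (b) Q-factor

Step 1 — Resonance condition Im(Z)=0 gives ω₀ = 1/√(LC).
Step 2 — ω₀ = 1/√(0.1·0.00013) = 277.4 rad/s.
Step 3 — f₀ = ω₀/(2π) = 44.14 Hz.
Step 4 — Series Q: Q = ω₀L/R = 277.4·0.1/281 = 0.0987.

(a) f₀ = 44.14 Hz  (b) Q = 0.0987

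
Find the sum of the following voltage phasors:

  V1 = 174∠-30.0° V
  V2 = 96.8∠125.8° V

Step 1 — Convert each phasor to rectangular form:
  V1 = 174·(cos(-30.0°) + j·sin(-30.0°)) = 150.7 - j87 V
  V2 = 96.8·(cos(125.8°) + j·sin(125.8°)) = -56.62 + j78.51 V
Step 2 — Sum components: V_total = 94.06 - j8.489 V.
Step 3 — Convert to polar: |V_total| = 94.45 V, ∠V_total = -5.2°.

V_total = 94.45∠-5.2° V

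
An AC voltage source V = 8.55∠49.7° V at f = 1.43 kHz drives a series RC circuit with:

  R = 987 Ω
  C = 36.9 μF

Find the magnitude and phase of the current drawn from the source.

Step 1 — Angular frequency: ω = 2π·f = 2π·1430 = 8985 rad/s.
Step 2 — Component impedances:
  R: Z = R = 987 Ω
  C: Z = 1/(jωC) = -j/(ω·C) = 0 - j3.016 Ω
Step 3 — Series combination: Z_total = R + C = 987 - j3.016 Ω = 987∠-0.2° Ω.
Step 4 — Source phasor: V = 8.55∠49.7° V = 5.53 + j6.521 V.
Step 5 — Ohm's law: I = V / Z_total = (5.53 + j6.521) / (987 - j3.016) = 0.005583 + j0.006624 A.
Step 6 — Convert to polar: |I| = 0.008663 A, ∠I = 49.9°.

I = 0.008663∠49.9° A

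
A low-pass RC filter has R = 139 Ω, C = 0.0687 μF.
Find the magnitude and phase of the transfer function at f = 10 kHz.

Step 1 — Angular frequency: ω = 2π·1e+04 = 6.283e+04 rad/s.
Step 2 — Transfer function: H(jω) = 1/(1 + jωRC).
Step 3 — Denominator: 1 + jωRC = 1 + j·6.283e+04·139·6.87e-08 = 1 + j0.6.
Step 4 — H = 0.7353 - j0.4412.
Step 5 — Magnitude: |H| = 0.8575 (-1.3 dB); phase: φ = -31.0°.

|H| = 0.8575 (-1.3 dB), φ = -31.0°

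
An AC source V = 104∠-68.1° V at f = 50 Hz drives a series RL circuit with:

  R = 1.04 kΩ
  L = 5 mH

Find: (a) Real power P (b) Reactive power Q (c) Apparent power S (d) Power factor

Step 1 — Angular frequency: ω = 2π·f = 2π·50 = 314.2 rad/s.
Step 2 — Component impedances:
  R: Z = R = 1040 Ω
  L: Z = jωL = j·314.2·0.005 = 0 + j1.571 Ω
Step 3 — Series combination: Z_total = R + L = 1040 + j1.571 Ω = 1040∠0.1° Ω.
Step 4 — Source phasor: V = 104∠-68.1° V = 38.79 - j96.49 V.
Step 5 — Current: I = V / Z = 0.03716 - j0.09284 A = 0.1∠-68.2° A.
Step 6 — Complex power: S = V·I* = 10.4 + j0.01571 VA.
Step 7 — Real power: P = Re(S) = 10.4 W.
Step 8 — Reactive power: Q = Im(S) = 0.01571 VAR.
Step 9 — Apparent power: |S| = 10.4 VA.
Step 10 — Power factor: PF = P/|S| = 1 (lagging).

(a) P = 10.4 W  (b) Q = 0.01571 VAR  (c) S = 10.4 VA  (d) PF = 1 (lagging)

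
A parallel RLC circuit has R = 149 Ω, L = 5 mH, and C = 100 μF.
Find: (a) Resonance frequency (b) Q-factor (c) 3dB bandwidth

Step 1 — Resonance: ω₀ = 1/√(LC) = 1/√(0.005·0.0001) = 1414 rad/s.
Step 2 — f₀ = ω₀/(2π) = 225.1 Hz.
Step 3 — Parallel Q: Q = R/(ω₀L) = 149/(1414·0.005) = 21.07.
Step 4 — Bandwidth: Δω = ω₀/Q = 67.11 rad/s; BW = Δω/(2π) = 10.68 Hz.

(a) f₀ = 225.1 Hz  (b) Q = 21.07  (c) BW = 10.68 Hz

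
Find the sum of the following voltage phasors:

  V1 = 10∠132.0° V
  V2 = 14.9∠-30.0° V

Step 1 — Convert each phasor to rectangular form:
  V1 = 10·(cos(132.0°) + j·sin(132.0°)) = -6.691 + j7.431 V
  V2 = 14.9·(cos(-30.0°) + j·sin(-30.0°)) = 12.9 - j7.45 V
Step 2 — Sum components: V_total = 6.212 - j0.01855 V.
Step 3 — Convert to polar: |V_total| = 6.213 V, ∠V_total = -0.2°.

V_total = 6.213∠-0.2° V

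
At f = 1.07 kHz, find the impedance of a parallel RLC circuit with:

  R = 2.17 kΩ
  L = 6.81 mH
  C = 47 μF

Step 1 — Angular frequency: ω = 2π·f = 2π·1070 = 6723 rad/s.
Step 2 — Component impedances:
  R: Z = R = 2170 Ω
  L: Z = jωL = j·6723·0.00681 = 0 + j45.78 Ω
  C: Z = 1/(jωC) = -j/(ω·C) = 0 - j3.165 Ω
Step 3 — Parallel combination: 1/Z_total = 1/R + 1/L + 1/C; Z_total = 0.005326 - j3.4 Ω = 3.4∠-89.9° Ω.

Z = 0.005326 - j3.4 Ω = 3.4∠-89.9° Ω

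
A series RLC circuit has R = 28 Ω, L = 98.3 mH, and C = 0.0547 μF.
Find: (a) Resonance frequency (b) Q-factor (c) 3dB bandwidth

Step 1 — Resonance condition Im(Z)=0 gives ω₀ = 1/√(LC).
Step 2 — ω₀ = 1/√(0.0983·5.47e-08) = 1.364e+04 rad/s.
Step 3 — f₀ = ω₀/(2π) = 2170 Hz.
Step 4 — Series Q: Q = ω₀L/R = 1.364e+04·0.0983/28 = 47.88.
Step 5 — 3dB bandwidth: Δω = ω₀/Q = 284.8 rad/s; BW = Δω/(2π) = 45.33 Hz.

(a) f₀ = 2170 Hz  (b) Q = 47.88  (c) BW = 45.33 Hz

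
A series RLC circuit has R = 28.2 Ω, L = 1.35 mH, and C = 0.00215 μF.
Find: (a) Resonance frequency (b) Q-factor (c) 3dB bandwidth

Step 1 — Resonance: ω₀ = 1/√(LC) = 1/√(0.00135·2.15e-09) = 5.87e+05 rad/s.
Step 2 — f₀ = ω₀/(2π) = 9.342e+04 Hz.
Step 3 — Series Q: Q = ω₀L/R = 5.87e+05·0.00135/28.2 = 28.1.
Step 4 — Bandwidth: Δω = ω₀/Q = 2.089e+04 rad/s; BW = Δω/(2π) = 3325 Hz.

(a) f₀ = 9.342e+04 Hz  (b) Q = 28.1  (c) BW = 3325 Hz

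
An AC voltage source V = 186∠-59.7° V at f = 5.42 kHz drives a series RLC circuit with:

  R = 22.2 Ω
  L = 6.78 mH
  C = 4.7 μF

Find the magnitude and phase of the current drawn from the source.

Step 1 — Angular frequency: ω = 2π·f = 2π·5420 = 3.405e+04 rad/s.
Step 2 — Component impedances:
  R: Z = R = 22.2 Ω
  L: Z = jωL = j·3.405e+04·0.00678 = 0 + j230.9 Ω
  C: Z = 1/(jωC) = -j/(ω·C) = 0 - j6.248 Ω
Step 3 — Series combination: Z_total = R + L + C = 22.2 + j224.6 Ω = 225.7∠84.4° Ω.
Step 4 — Source phasor: V = 186∠-59.7° V = 93.84 - j160.6 V.
Step 5 — Ohm's law: I = V / Z_total = (93.84 - j160.6) / (22.2 + j224.6) = -0.6671 - j0.4837 A.
Step 6 — Convert to polar: |I| = 0.824 A, ∠I = -144.1°.

I = 0.824∠-144.1° A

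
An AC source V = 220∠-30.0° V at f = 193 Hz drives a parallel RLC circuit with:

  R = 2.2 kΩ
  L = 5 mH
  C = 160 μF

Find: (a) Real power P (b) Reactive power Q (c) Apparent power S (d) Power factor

Step 1 — Angular frequency: ω = 2π·f = 2π·193 = 1213 rad/s.
Step 2 — Component impedances:
  R: Z = R = 2200 Ω
  L: Z = jωL = j·1213·0.005 = 0 + j6.063 Ω
  C: Z = 1/(jωC) = -j/(ω·C) = 0 - j5.154 Ω
Step 3 — Parallel combination: 1/Z_total = 1/R + 1/L + 1/C; Z_total = 0.5367 - j34.36 Ω = 34.36∠-89.1° Ω.
Step 4 — Source phasor: V = 220∠-30.0° V = 190.5 - j110 V.
Step 5 — Current: I = V / Z = 3.287 + j5.494 A = 6.402∠59.1° A.
Step 6 — Complex power: S = V·I* = 22 - j1408 VA.
Step 7 — Real power: P = Re(S) = 22 W.
Step 8 — Reactive power: Q = Im(S) = -1408 VAR.
Step 9 — Apparent power: |S| = 1408 VA.
Step 10 — Power factor: PF = P/|S| = 0.01562 (leading).

(a) P = 22 W  (b) Q = -1408 VAR  (c) S = 1408 VA  (d) PF = 0.01562 (leading)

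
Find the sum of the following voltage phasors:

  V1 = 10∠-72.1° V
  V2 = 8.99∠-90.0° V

Step 1 — Convert each phasor to rectangular form:
  V1 = 10·(cos(-72.1°) + j·sin(-72.1°)) = 3.074 - j9.516 V
  V2 = 8.99·(cos(-90.0°) + j·sin(-90.0°)) = 0 - j8.99 V
Step 2 — Sum components: V_total = 3.074 - j18.51 V.
Step 3 — Convert to polar: |V_total| = 18.76 V, ∠V_total = -80.6°.

V_total = 18.76∠-80.6° V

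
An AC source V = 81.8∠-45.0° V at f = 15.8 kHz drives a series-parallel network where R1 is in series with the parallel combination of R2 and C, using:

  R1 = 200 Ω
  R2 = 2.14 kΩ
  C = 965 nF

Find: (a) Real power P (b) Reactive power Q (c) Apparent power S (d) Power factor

Step 1 — Angular frequency: ω = 2π·f = 2π·1.58e+04 = 9.927e+04 rad/s.
Step 2 — Component impedances:
  R1: Z = R = 200 Ω
  R2: Z = R = 2140 Ω
  C: Z = 1/(jωC) = -j/(ω·C) = 0 - j10.44 Ω
Step 3 — Parallel branch: R2 || C = 1/(1/R2 + 1/C) = 0.05092 - j10.44 Ω.
Step 4 — Series with R1: Z_total = R1 + (R2 || C) = 200.1 - j10.44 Ω = 200.3∠-3.0° Ω.
Step 5 — Source phasor: V = 81.8∠-45.0° V = 57.84 - j57.84 V.
Step 6 — Current: I = V / Z = 0.3034 - j0.2733 A = 0.4083∠-42.0° A.
Step 7 — Complex power: S = V·I* = 33.36 - j1.74 VA.
Step 8 — Real power: P = Re(S) = 33.36 W.
Step 9 — Reactive power: Q = Im(S) = -1.74 VAR.
Step 10 — Apparent power: |S| = 33.4 VA.
Step 11 — Power factor: PF = P/|S| = 0.9986 (leading).

(a) P = 33.36 W  (b) Q = -1.74 VAR  (c) S = 33.4 VA  (d) PF = 0.9986 (leading)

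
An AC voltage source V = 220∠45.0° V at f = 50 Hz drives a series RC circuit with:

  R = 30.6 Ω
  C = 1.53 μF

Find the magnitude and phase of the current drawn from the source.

Step 1 — Angular frequency: ω = 2π·f = 2π·50 = 314.2 rad/s.
Step 2 — Component impedances:
  R: Z = R = 30.6 Ω
  C: Z = 1/(jωC) = -j/(ω·C) = 0 - j2080 Ω
Step 3 — Series combination: Z_total = R + C = 30.6 - j2080 Ω = 2081∠-89.2° Ω.
Step 4 — Source phasor: V = 220∠45.0° V = 155.6 + j155.6 V.
Step 5 — Ohm's law: I = V / Z_total = (155.6 + j155.6) / (30.6 - j2080) = -0.07366 + j0.07586 A.
Step 6 — Convert to polar: |I| = 0.1057 A, ∠I = 134.2°.

I = 0.1057∠134.2° A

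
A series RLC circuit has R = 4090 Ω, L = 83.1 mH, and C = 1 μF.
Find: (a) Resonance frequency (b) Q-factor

Step 1 — Resonance condition Im(Z)=0 gives ω₀ = 1/√(LC).
Step 2 — ω₀ = 1/√(0.0831·1e-06) = 3469 rad/s.
Step 3 — f₀ = ω₀/(2π) = 552.1 Hz.
Step 4 — Series Q: Q = ω₀L/R = 3469·0.0831/4090 = 0.07048.

(a) f₀ = 552.1 Hz  (b) Q = 0.07048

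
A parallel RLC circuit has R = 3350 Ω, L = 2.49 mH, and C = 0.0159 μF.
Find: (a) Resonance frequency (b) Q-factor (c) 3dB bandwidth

Step 1 — Resonance: ω₀ = 1/√(LC) = 1/√(0.00249·1.59e-08) = 1.589e+05 rad/s.
Step 2 — f₀ = ω₀/(2π) = 2.529e+04 Hz.
Step 3 — Parallel Q: Q = R/(ω₀L) = 3350/(1.589e+05·0.00249) = 8.465.
Step 4 — Bandwidth: Δω = ω₀/Q = 1.877e+04 rad/s; BW = Δω/(2π) = 2988 Hz.

(a) f₀ = 2.529e+04 Hz  (b) Q = 8.465  (c) BW = 2988 Hz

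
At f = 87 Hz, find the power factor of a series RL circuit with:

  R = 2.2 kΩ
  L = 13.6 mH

Step 1 — Angular frequency: ω = 2π·f = 2π·87 = 546.6 rad/s.
Step 2 — Component impedances:
  R: Z = R = 2200 Ω
  L: Z = jωL = j·546.6·0.0136 = 0 + j7.434 Ω
Step 3 — Series combination: Z_total = R + L = 2200 + j7.434 Ω = 2200∠0.2° Ω.
Step 4 — Power factor: PF = cos(φ) = Re(Z)/|Z| = 2200/2200 = 1.
Step 5 — Type: Im(Z) = 7.434 ⇒ lagging (phase φ = 0.2°).

PF = 1 (lagging, φ = 0.2°)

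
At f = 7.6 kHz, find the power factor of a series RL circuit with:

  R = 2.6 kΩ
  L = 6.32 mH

Step 1 — Angular frequency: ω = 2π·f = 2π·7600 = 4.775e+04 rad/s.
Step 2 — Component impedances:
  R: Z = R = 2600 Ω
  L: Z = jωL = j·4.775e+04·0.00632 = 0 + j301.8 Ω
Step 3 — Series combination: Z_total = R + L = 2600 + j301.8 Ω = 2617∠6.6° Ω.
Step 4 — Power factor: PF = cos(φ) = Re(Z)/|Z| = 2600/2617.5 = 0.9933.
Step 5 — Type: Im(Z) = 301.8 ⇒ lagging (phase φ = 6.6°).

PF = 0.9933 (lagging, φ = 6.6°)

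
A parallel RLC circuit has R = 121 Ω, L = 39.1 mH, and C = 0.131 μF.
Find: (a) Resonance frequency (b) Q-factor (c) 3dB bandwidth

Step 1 — Resonance: ω₀ = 1/√(LC) = 1/√(0.0391·1.31e-07) = 1.397e+04 rad/s.
Step 2 — f₀ = ω₀/(2π) = 2224 Hz.
Step 3 — Parallel Q: Q = R/(ω₀L) = 121/(1.397e+04·0.0391) = 0.2215.
Step 4 — Bandwidth: Δω = ω₀/Q = 6.309e+04 rad/s; BW = Δω/(2π) = 1.004e+04 Hz.

(a) f₀ = 2224 Hz  (b) Q = 0.2215  (c) BW = 1.004e+04 Hz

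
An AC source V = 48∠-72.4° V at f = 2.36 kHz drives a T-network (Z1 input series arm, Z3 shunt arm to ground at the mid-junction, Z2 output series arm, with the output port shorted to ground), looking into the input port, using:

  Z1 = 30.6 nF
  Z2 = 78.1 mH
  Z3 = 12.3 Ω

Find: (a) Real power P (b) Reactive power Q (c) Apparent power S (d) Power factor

Step 1 — Angular frequency: ω = 2π·f = 2π·2360 = 1.483e+04 rad/s.
Step 2 — Component impedances:
  Z1: Z = 1/(jωC) = -j/(ω·C) = 0 - j2204 Ω
  Z2: Z = jωL = j·1.483e+04·0.0781 = 0 + j1158 Ω
  Z3: Z = R = 12.3 Ω
Step 3 — With the output port shorted to ground, the output series arm Z2 runs from the junction to ground; the shunt arm Z3 also runs from the junction to ground. They appear in parallel: Z3 || Z2 = 12.3 + j0.1306 Ω.
Step 4 — Series with input arm Z1: Z_in = Z1 + (Z3 || Z2) = 12.3 - j2204 Ω = 2204∠-89.7° Ω.
Step 5 — Source phasor: V = 48∠-72.4° V = 14.51 - j45.75 V.
Step 6 — Current: I = V / Z = 0.0208 + j0.00647 A = 0.02178∠17.3° A.
Step 7 — Complex power: S = V·I* = 0.005834 - j1.045 VA.
Step 8 — Real power: P = Re(S) = 0.005834 W.
Step 9 — Reactive power: Q = Im(S) = -1.045 VAR.
Step 10 — Apparent power: |S| = 1.045 VA.
Step 11 — Power factor: PF = P/|S| = 0.005581 (leading).

(a) P = 0.005834 W  (b) Q = -1.045 VAR  (c) S = 1.045 VA  (d) PF = 0.005581 (leading)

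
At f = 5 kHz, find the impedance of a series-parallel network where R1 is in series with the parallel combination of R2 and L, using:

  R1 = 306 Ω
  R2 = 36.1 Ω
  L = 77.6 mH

Step 1 — Angular frequency: ω = 2π·f = 2π·5000 = 3.142e+04 rad/s.
Step 2 — Component impedances:
  R1: Z = R = 306 Ω
  R2: Z = R = 36.1 Ω
  L: Z = jωL = j·3.142e+04·0.0776 = 0 + j2438 Ω
Step 3 — Parallel branch: R2 || L = 1/(1/R2 + 1/L) = 36.09 + j0.5345 Ω.
Step 4 — Series with R1: Z_total = R1 + (R2 || L) = 342.1 + j0.5345 Ω = 342.1∠0.1° Ω.

Z = 342.1 + j0.5345 Ω = 342.1∠0.1° Ω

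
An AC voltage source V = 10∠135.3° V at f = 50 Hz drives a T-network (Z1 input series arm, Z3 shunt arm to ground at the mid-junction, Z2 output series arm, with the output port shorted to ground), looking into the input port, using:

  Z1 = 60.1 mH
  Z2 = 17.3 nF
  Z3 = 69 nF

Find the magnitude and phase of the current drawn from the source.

Step 1 — Angular frequency: ω = 2π·f = 2π·50 = 314.2 rad/s.
Step 2 — Component impedances:
  Z1: Z = jωL = j·314.2·0.0601 = 0 + j18.88 Ω
  Z2: Z = 1/(jωC) = -j/(ω·C) = 0 - j1.84e+05 Ω
  Z3: Z = 1/(jωC) = -j/(ω·C) = 0 - j4.613e+04 Ω
Step 3 — With the output port shorted to ground, the output series arm Z2 runs from the junction to ground; the shunt arm Z3 also runs from the junction to ground. They appear in parallel: Z3 || Z2 = 0 - j3.688e+04 Ω.
Step 4 — Series with input arm Z1: Z_in = Z1 + (Z3 || Z2) = 0 - j3.687e+04 Ω = 3.687e+04∠-90.0° Ω.
Step 5 — Source phasor: V = 10∠135.3° V = -7.108 + j7.034 V.
Step 6 — Ohm's law: I = V / Z_total = (-7.108 + j7.034) / (0 - j3.687e+04) = -0.0001908 - j0.0001928 A.
Step 7 — Convert to polar: |I| = 0.0002713 A, ∠I = -134.7°.

I = 0.0002713∠-134.7° A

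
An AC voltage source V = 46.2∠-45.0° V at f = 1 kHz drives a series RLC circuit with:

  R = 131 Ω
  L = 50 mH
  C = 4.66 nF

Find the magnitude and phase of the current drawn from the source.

Step 1 — Angular frequency: ω = 2π·f = 2π·1000 = 6283 rad/s.
Step 2 — Component impedances:
  R: Z = R = 131 Ω
  L: Z = jωL = j·6283·0.05 = 0 + j314.2 Ω
  C: Z = 1/(jωC) = -j/(ω·C) = 0 - j3.415e+04 Ω
Step 3 — Series combination: Z_total = R + L + C = 131 - j3.384e+04 Ω = 3.384e+04∠-89.8° Ω.
Step 4 — Source phasor: V = 46.2∠-45.0° V = 32.67 - j32.67 V.
Step 5 — Ohm's law: I = V / Z_total = (32.67 - j32.67) / (131 - j3.384e+04) = 0.0009691 + j0.0009616 A.
Step 6 — Convert to polar: |I| = 0.001365 A, ∠I = 44.8°.

I = 0.001365∠44.8° A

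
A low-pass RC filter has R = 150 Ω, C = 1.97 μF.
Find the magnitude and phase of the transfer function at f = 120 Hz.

Step 1 — Angular frequency: ω = 2π·120 = 754 rad/s.
Step 2 — Transfer function: H(jω) = 1/(1 + jωRC).
Step 3 — Denominator: 1 + jωRC = 1 + j·754·150·1.97e-06 = 1 + j0.2228.
Step 4 — H = 0.9527 - j0.2123.
Step 5 — Magnitude: |H| = 0.9761 (-0.2 dB); phase: φ = -12.6°.

|H| = 0.9761 (-0.2 dB), φ = -12.6°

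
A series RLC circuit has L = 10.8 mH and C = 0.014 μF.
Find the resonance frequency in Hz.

Step 1 — Resonance condition Im(Z)=0 gives ω₀ = 1/√(LC).
Step 2 — ω₀ = 1/√(0.0108·1.4e-08) = 8.133e+04 rad/s.
Step 3 — f₀ = ω₀/(2π) = 1.294e+04 Hz.

f₀ = 1.294e+04 Hz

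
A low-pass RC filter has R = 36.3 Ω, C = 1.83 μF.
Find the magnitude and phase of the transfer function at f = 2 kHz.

Step 1 — Angular frequency: ω = 2π·2000 = 1.257e+04 rad/s.
Step 2 — Transfer function: H(jω) = 1/(1 + jωRC).
Step 3 — Denominator: 1 + jωRC = 1 + j·1.257e+04·36.3·1.83e-06 = 1 + j0.8348.
Step 4 — H = 0.5893 - j0.492.
Step 5 — Magnitude: |H| = 0.7677 (-2.3 dB); phase: φ = -39.9°.

|H| = 0.7677 (-2.3 dB), φ = -39.9°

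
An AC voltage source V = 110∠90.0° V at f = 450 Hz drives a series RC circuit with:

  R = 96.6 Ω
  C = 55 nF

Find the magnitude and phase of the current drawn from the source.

Step 1 — Angular frequency: ω = 2π·f = 2π·450 = 2827 rad/s.
Step 2 — Component impedances:
  R: Z = R = 96.6 Ω
  C: Z = 1/(jωC) = -j/(ω·C) = 0 - j6431 Ω
Step 3 — Series combination: Z_total = R + C = 96.6 - j6431 Ω = 6431∠-89.1° Ω.
Step 4 — Source phasor: V = 110∠90.0° V = 0 + j110 V.
Step 5 — Ohm's law: I = V / Z_total = (0 + j110) / (96.6 - j6431) = -0.0171 + j0.0002569 A.
Step 6 — Convert to polar: |I| = 0.0171 A, ∠I = 179.1°.

I = 0.0171∠179.1° A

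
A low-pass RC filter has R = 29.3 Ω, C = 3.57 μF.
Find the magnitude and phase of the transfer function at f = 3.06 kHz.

Step 1 — Angular frequency: ω = 2π·3060 = 1.923e+04 rad/s.
Step 2 — Transfer function: H(jω) = 1/(1 + jωRC).
Step 3 — Denominator: 1 + jωRC = 1 + j·1.923e+04·29.3·3.57e-06 = 1 + j2.011.
Step 4 — H = 0.1982 - j0.3987.
Step 5 — Magnitude: |H| = 0.4452 (-7.0 dB); phase: φ = -63.6°.

|H| = 0.4452 (-7.0 dB), φ = -63.6°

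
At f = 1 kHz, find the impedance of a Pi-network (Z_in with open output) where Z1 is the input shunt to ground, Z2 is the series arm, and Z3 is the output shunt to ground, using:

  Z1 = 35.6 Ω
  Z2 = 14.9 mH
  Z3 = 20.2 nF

Step 1 — Angular frequency: ω = 2π·f = 2π·1000 = 6283 rad/s.
Step 2 — Component impedances:
  Z1: Z = R = 35.6 Ω
  Z2: Z = jωL = j·6283·0.0149 = 0 + j93.62 Ω
  Z3: Z = 1/(jωC) = -j/(ω·C) = 0 - j7879 Ω
Step 3 — With open output, the series arm Z2 and the output shunt Z3 appear in series to ground: Z2 + Z3 = 0 - j7785 Ω.
Step 4 — Parallel with input shunt Z1: Z_in = Z1 || (Z2 + Z3) = 35.6 - j0.1628 Ω = 35.6∠-0.3° Ω.

Z = 35.6 - j0.1628 Ω = 35.6∠-0.3° Ω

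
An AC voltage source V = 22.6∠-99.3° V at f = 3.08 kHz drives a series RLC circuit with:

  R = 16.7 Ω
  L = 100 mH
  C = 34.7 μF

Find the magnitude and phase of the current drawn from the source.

Step 1 — Angular frequency: ω = 2π·f = 2π·3080 = 1.935e+04 rad/s.
Step 2 — Component impedances:
  R: Z = R = 16.7 Ω
  L: Z = jωL = j·1.935e+04·0.1 = 0 + j1935 Ω
  C: Z = 1/(jωC) = -j/(ω·C) = 0 - j1.489 Ω
Step 3 — Series combination: Z_total = R + L + C = 16.7 + j1934 Ω = 1934∠89.5° Ω.
Step 4 — Source phasor: V = 22.6∠-99.3° V = -3.652 - j22.3 V.
Step 5 — Ohm's law: I = V / Z_total = (-3.652 - j22.3) / (16.7 + j1934) = -0.01155 + j0.001789 A.
Step 6 — Convert to polar: |I| = 0.01169 A, ∠I = 171.2°.

I = 0.01169∠171.2° A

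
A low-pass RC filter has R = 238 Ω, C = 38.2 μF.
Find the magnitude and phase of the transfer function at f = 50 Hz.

Step 1 — Angular frequency: ω = 2π·50 = 314.2 rad/s.
Step 2 — Transfer function: H(jω) = 1/(1 + jωRC).
Step 3 — Denominator: 1 + jωRC = 1 + j·314.2·238·3.82e-05 = 1 + j2.856.
Step 4 — H = 0.1092 - j0.3119.
Step 5 — Magnitude: |H| = 0.3304 (-9.6 dB); phase: φ = -70.7°.

|H| = 0.3304 (-9.6 dB), φ = -70.7°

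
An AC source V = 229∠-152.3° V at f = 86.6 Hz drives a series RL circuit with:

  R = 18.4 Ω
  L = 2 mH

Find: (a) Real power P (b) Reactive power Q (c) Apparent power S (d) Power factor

Step 1 — Angular frequency: ω = 2π·f = 2π·86.6 = 544.1 rad/s.
Step 2 — Component impedances:
  R: Z = R = 18.4 Ω
  L: Z = jωL = j·544.1·0.002 = 0 + j1.088 Ω
Step 3 — Series combination: Z_total = R + L = 18.4 + j1.088 Ω = 18.43∠3.4° Ω.
Step 4 — Source phasor: V = 229∠-152.3° V = -202.8 - j106.4 V.
Step 5 — Current: I = V / Z = -11.32 - j5.116 A = 12.42∠-155.7° A.
Step 6 — Complex power: S = V·I* = 2840 + j168 VA.
Step 7 — Real power: P = Re(S) = 2840 W.
Step 8 — Reactive power: Q = Im(S) = 168 VAR.
Step 9 — Apparent power: |S| = 2845 VA.
Step 10 — Power factor: PF = P/|S| = 0.9983 (lagging).

(a) P = 2840 W  (b) Q = 168 VAR  (c) S = 2845 VA  (d) PF = 0.9983 (lagging)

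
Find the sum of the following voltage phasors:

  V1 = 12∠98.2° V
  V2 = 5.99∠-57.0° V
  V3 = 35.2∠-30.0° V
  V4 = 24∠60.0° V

Step 1 — Convert each phasor to rectangular form:
  V1 = 12·(cos(98.2°) + j·sin(98.2°)) = -1.712 + j11.88 V
  V2 = 5.99·(cos(-57.0°) + j·sin(-57.0°)) = 3.262 - j5.024 V
  V3 = 35.2·(cos(-30.0°) + j·sin(-30.0°)) = 30.48 - j17.6 V
  V4 = 24·(cos(60.0°) + j·sin(60.0°)) = 12 + j20.78 V
Step 2 — Sum components: V_total = 44.03 + j10.04 V.
Step 3 — Convert to polar: |V_total| = 45.16 V, ∠V_total = 12.8°.

V_total = 45.16∠12.8° V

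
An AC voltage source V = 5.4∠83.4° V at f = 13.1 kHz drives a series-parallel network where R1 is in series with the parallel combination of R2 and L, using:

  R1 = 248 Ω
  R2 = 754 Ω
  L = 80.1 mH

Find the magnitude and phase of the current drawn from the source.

Step 1 — Angular frequency: ω = 2π·f = 2π·1.31e+04 = 8.231e+04 rad/s.
Step 2 — Component impedances:
  R1: Z = R = 248 Ω
  R2: Z = R = 754 Ω
  L: Z = jωL = j·8.231e+04·0.0801 = 0 + j6593 Ω
Step 3 — Parallel branch: R2 || L = 1/(1/R2 + 1/L) = 744.3 + j85.12 Ω.
Step 4 — Series with R1: Z_total = R1 + (R2 || L) = 992.3 + j85.12 Ω = 995.9∠4.9° Ω.
Step 5 — Source phasor: V = 5.4∠83.4° V = 0.6207 + j5.364 V.
Step 6 — Ohm's law: I = V / Z_total = (0.6207 + j5.364) / (992.3 + j85.12) = 0.001081 + j0.005313 A.
Step 7 — Convert to polar: |I| = 0.005422 A, ∠I = 78.5°.

I = 0.005422∠78.5° A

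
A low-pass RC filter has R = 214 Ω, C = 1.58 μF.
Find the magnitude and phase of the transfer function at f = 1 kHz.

Step 1 — Angular frequency: ω = 2π·1000 = 6283 rad/s.
Step 2 — Transfer function: H(jω) = 1/(1 + jωRC).
Step 3 — Denominator: 1 + jωRC = 1 + j·6283·214·1.58e-06 = 1 + j2.124.
Step 4 — H = 0.1814 - j0.3853.
Step 5 — Magnitude: |H| = 0.4259 (-7.4 dB); phase: φ = -64.8°.

|H| = 0.4259 (-7.4 dB), φ = -64.8°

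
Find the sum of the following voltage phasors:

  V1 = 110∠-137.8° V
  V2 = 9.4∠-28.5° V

Step 1 — Convert each phasor to rectangular form:
  V1 = 110·(cos(-137.8°) + j·sin(-137.8°)) = -81.49 - j73.89 V
  V2 = 9.4·(cos(-28.5°) + j·sin(-28.5°)) = 8.261 - j4.485 V
Step 2 — Sum components: V_total = -73.23 - j78.37 V.
Step 3 — Convert to polar: |V_total| = 107.3 V, ∠V_total = -133.1°.

V_total = 107.3∠-133.1° V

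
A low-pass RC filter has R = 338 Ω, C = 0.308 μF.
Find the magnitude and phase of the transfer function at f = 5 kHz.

Step 1 — Angular frequency: ω = 2π·5000 = 3.142e+04 rad/s.
Step 2 — Transfer function: H(jω) = 1/(1 + jωRC).
Step 3 — Denominator: 1 + jωRC = 1 + j·3.142e+04·338·3.08e-07 = 1 + j3.271.
Step 4 — H = 0.0855 - j0.2796.
Step 5 — Magnitude: |H| = 0.2924 (-10.7 dB); phase: φ = -73.0°.

|H| = 0.2924 (-10.7 dB), φ = -73.0°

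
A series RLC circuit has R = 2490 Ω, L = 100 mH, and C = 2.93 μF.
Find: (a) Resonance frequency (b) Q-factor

Step 1 — Resonance condition Im(Z)=0 gives ω₀ = 1/√(LC).
Step 2 — ω₀ = 1/√(0.1·2.93e-06) = 1847 rad/s.
Step 3 — f₀ = ω₀/(2π) = 294 Hz.
Step 4 — Series Q: Q = ω₀L/R = 1847·0.1/2490 = 0.07419.

(a) f₀ = 294 Hz  (b) Q = 0.07419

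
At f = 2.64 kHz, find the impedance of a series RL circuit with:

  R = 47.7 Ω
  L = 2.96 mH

Step 1 — Angular frequency: ω = 2π·f = 2π·2640 = 1.659e+04 rad/s.
Step 2 — Component impedances:
  R: Z = R = 47.7 Ω
  L: Z = jωL = j·1.659e+04·0.00296 = 0 + j49.1 Ω
Step 3 — Series combination: Z_total = R + L = 47.7 + j49.1 Ω = 68.45∠45.8° Ω.

Z = 47.7 + j49.1 Ω = 68.45∠45.8° Ω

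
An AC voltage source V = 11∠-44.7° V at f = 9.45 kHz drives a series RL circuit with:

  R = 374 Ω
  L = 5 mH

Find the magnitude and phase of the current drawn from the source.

Step 1 — Angular frequency: ω = 2π·f = 2π·9450 = 5.938e+04 rad/s.
Step 2 — Component impedances:
  R: Z = R = 374 Ω
  L: Z = jωL = j·5.938e+04·0.005 = 0 + j296.9 Ω
Step 3 — Series combination: Z_total = R + L = 374 + j296.9 Ω = 477.5∠38.4° Ω.
Step 4 — Source phasor: V = 11∠-44.7° V = 7.819 - j7.737 V.
Step 5 — Ohm's law: I = V / Z_total = (7.819 - j7.737) / (374 + j296.9) = 0.002751 - j0.02287 A.
Step 6 — Convert to polar: |I| = 0.02304 A, ∠I = -83.1°.

I = 0.02304∠-83.1° A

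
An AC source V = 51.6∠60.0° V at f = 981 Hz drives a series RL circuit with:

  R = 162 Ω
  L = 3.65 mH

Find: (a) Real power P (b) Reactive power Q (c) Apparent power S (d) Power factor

Step 1 — Angular frequency: ω = 2π·f = 2π·981 = 6164 rad/s.
Step 2 — Component impedances:
  R: Z = R = 162 Ω
  L: Z = jωL = j·6164·0.00365 = 0 + j22.5 Ω
Step 3 — Series combination: Z_total = R + L = 162 + j22.5 Ω = 163.6∠7.9° Ω.
Step 4 — Source phasor: V = 51.6∠60.0° V = 25.8 + j44.69 V.
Step 5 — Current: I = V / Z = 0.1938 + j0.2489 A = 0.3155∠52.1° A.
Step 6 — Complex power: S = V·I* = 16.12 + j2.239 VA.
Step 7 — Real power: P = Re(S) = 16.12 W.
Step 8 — Reactive power: Q = Im(S) = 2.239 VAR.
Step 9 — Apparent power: |S| = 16.28 VA.
Step 10 — Power factor: PF = P/|S| = 0.9905 (lagging).

(a) P = 16.12 W  (b) Q = 2.239 VAR  (c) S = 16.28 VA  (d) PF = 0.9905 (lagging)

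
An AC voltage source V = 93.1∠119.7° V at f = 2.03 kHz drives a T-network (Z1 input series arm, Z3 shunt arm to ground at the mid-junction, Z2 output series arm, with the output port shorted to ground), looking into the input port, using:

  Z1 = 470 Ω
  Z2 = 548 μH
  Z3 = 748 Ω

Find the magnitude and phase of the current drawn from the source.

Step 1 — Angular frequency: ω = 2π·f = 2π·2030 = 1.275e+04 rad/s.
Step 2 — Component impedances:
  Z1: Z = R = 470 Ω
  Z2: Z = jωL = j·1.275e+04·0.000548 = 0 + j6.99 Ω
  Z3: Z = R = 748 Ω
Step 3 — With the output port shorted to ground, the output series arm Z2 runs from the junction to ground; the shunt arm Z3 also runs from the junction to ground. They appear in parallel: Z3 || Z2 = 0.06531 + j6.989 Ω.
Step 4 — Series with input arm Z1: Z_in = Z1 + (Z3 || Z2) = 470.1 + j6.989 Ω = 470.1∠0.9° Ω.
Step 5 — Source phasor: V = 93.1∠119.7° V = -46.13 + j80.87 V.
Step 6 — Ohm's law: I = V / Z_total = (-46.13 + j80.87) / (470.1 + j6.989) = -0.09555 + j0.1735 A.
Step 7 — Convert to polar: |I| = 0.198 A, ∠I = 118.8°.

I = 0.198∠118.8° A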